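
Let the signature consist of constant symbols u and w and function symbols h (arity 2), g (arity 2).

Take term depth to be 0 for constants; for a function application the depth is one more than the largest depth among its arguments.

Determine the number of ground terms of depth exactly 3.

81408

Count level by level. With function symbols h/2, g/2, the terms of depth ≤ k are the 2 constants together with each function applied to depth-≤(k−1) tuples, so N_k = 2 + N_{k-1}^2 + N_{k-1}^2.
N_0 = 2
N_1 = 2 + 2^2 + 2^2 = 10
N_2 = 2 + 10^2 + 10^2 = 202
N_3 = 2 + 202^2 + 202^2 = 81610
Terms of depth exactly 3: N_3 − N_2 = 81610 − 202 = 81408.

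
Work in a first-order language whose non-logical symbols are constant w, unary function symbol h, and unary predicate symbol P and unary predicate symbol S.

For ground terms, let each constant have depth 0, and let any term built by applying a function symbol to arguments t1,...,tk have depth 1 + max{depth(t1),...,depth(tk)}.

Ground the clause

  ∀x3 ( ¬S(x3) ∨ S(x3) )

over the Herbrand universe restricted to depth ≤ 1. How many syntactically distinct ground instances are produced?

Ground terms of depth ≤ 1:
  Write N_k for the number of ground terms of depth ≤ k. A term of depth ≤ k is either a constant or a function symbol applied to arguments of depth ≤ k−1, so N_k = 1 + N_{k-1}.
  N_0 = 1
  N_1 = 1 + 1 = 2
  Explicitly: w, h(w).
So there are 2 ground terms available for substitution.
The clause has 1 distinct variable (x3), which appears in the body. In the free term algebra distinct substitutions yield syntactically distinct ground instances.
Number of ground instances = 2.

2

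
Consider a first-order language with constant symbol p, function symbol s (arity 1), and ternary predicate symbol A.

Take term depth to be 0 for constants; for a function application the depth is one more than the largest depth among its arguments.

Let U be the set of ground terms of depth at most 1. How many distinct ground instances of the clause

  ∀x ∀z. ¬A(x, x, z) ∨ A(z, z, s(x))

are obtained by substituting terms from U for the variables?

4

Ground terms of depth ≤ 1:
  Let N_k = |{terms of depth ≤ k}|. Then N_0 = 1 and N_k = 1 + N_{k-1} for k ≥ 1 (one summand per function symbol, arity giving the exponent).
  N_0 = 1
  N_1 = 1 + 1 = 2
So there are 2 ground terms available for substitution.
Each of x, z ranges independently over the available ground terms, and distinct assignments produce distinct instances.
Number of ground instances = 2^2 = 4.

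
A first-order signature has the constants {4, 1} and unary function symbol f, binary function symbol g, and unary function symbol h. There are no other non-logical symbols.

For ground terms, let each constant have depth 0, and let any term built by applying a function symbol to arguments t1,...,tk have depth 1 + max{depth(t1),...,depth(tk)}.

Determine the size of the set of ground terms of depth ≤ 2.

122

Let N_k count ground terms of depth at most k. Each non-constant term of depth ≤ k is some function symbol applied to depth-≤(k−1) arguments, giving N_k = 2 + N_{k-1} + N_{k-1}^2 + N_{k-1}.
N_0 = 2
N_1 = 2 + 2 + 2^2 + 2 = 10
N_2 = 2 + 10 + 10^2 + 10 = 122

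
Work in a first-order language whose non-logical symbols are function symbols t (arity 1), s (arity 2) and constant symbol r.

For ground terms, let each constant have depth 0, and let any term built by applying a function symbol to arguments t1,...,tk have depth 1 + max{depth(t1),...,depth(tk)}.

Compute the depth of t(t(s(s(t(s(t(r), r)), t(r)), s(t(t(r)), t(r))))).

depth(t(r)) = 1 + depth(r) = 1 + 0 = 1
depth(s(t(r), r)) = 1 + max(1, 0) = 2
depth(t(s(t(r), r))) = 1 + depth(s(t(r), r)) = 1 + 2 = 3
depth(s(t(s(t(r), r)), t(r))) = 1 + max(3, 1) = 4
depth(t(t(r))) = 1 + depth(t(r)) = 1 + 1 = 2
depth(s(t(t(r)), t(r))) = 1 + max(2, 1) = 3
depth(s(s(t(s(t(r), r)), t(r)), s(t(t(r)), t(r)))) = 1 + max(4, 3) = 5
depth(t(s(s(t(s(t(r), r)), t(r)), s(t(t(r)), t(r))))) = 1 + depth(s(s(t(s(t(r), r)), t(r)), s(t(t(r)), t(r)))) = 1 + 5 = 6
depth(t(t(s(s(t(s(t(r), r)), t(r)), s(t(t(r)), t(r)))))) = 1 + depth(t(s(s(t(s(t(r), r)), t(r)), s(t(t(r)), t(r))))) = 1 + 6 = 7

7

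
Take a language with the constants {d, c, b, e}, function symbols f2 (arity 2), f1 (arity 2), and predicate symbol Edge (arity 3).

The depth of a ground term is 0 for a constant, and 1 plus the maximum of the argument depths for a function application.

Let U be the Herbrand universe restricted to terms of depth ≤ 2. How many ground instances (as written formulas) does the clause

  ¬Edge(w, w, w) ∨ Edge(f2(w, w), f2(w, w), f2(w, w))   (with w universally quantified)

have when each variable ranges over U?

2596

Ground terms of depth ≤ 2:
  Let N_k count ground terms of depth at most k. Each non-constant term of depth ≤ k is some function symbol applied to depth-≤(k−1) arguments, giving N_k = 4 + N_{k-1}^2 + N_{k-1}^2.
  N_0 = 4
  N_1 = 4 + 4^2 + 4^2 = 36
  N_2 = 4 + 36^2 + 36^2 = 2596
So there are 2596 ground terms available for substitution.
The body mentions the single quantified variable w; since ground terms form a free algebra, no two substitutions collapse to the same formula.
Number of ground instances = 2596.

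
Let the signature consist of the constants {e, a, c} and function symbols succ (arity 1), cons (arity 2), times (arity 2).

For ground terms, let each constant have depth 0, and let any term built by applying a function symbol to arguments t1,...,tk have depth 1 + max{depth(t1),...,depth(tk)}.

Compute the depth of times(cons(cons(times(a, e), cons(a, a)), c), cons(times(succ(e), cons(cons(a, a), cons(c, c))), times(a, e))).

5

depth(times(a, e)) = 1 + max(0, 0) = 1
depth(cons(a, a)) = 1 + max(0, 0) = 1
depth(cons(times(a, e), cons(a, a))) = 1 + max(1, 1) = 2
depth(cons(cons(times(a, e), cons(a, a)), c)) = 1 + max(2, 0) = 3
depth(succ(e)) = 1 + depth(e) = 1 + 0 = 1
depth(cons(c, c)) = 1 + max(0, 0) = 1
depth(cons(cons(a, a), cons(c, c))) = 1 + max(1, 1) = 2
depth(times(succ(e), cons(cons(a, a), cons(c, c)))) = 1 + max(1, 2) = 3
depth(cons(times(succ(e), cons(cons(a, a), cons(c, c))), times(a, e))) = 1 + max(3, 1) = 4
depth(times(cons(cons(times(a, e), cons(a, a)), c), cons(times(succ(e), cons(cons(a, a), cons(c, c))), times(a, e)))) = 1 + max(3, 4) = 5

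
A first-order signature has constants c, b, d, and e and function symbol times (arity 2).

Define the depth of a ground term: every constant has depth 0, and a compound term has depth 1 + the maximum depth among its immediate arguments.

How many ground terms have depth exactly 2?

384

Write N_k for the number of ground terms of depth ≤ k. A term of depth ≤ k is either a constant or a function symbol applied to arguments of depth ≤ k−1, so N_k = 4 + N_{k-1}^2.
N_0 = 4
N_1 = 4 + 4^2 = 20
N_2 = 4 + 20^2 = 404
Terms of depth exactly 2: N_2 − N_1 = 404 − 20 = 384.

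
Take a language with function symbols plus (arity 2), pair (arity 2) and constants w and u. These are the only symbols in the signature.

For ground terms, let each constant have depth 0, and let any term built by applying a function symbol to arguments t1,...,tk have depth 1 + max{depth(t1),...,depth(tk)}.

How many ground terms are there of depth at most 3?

Count level by level. With function symbols plus/2, pair/2, the terms of depth ≤ k are the 2 constants together with each function applied to depth-≤(k−1) tuples, so N_k = 2 + N_{k-1}^2 + N_{k-1}^2.
N_0 = 2
N_1 = 2 + 2^2 + 2^2 = 10
N_2 = 2 + 10^2 + 10^2 = 202
N_3 = 2 + 202^2 + 202^2 = 81610

81610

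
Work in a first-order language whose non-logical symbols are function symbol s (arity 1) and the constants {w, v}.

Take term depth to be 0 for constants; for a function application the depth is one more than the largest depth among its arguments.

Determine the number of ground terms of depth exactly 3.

2

Count level by level. With function symbols s/1, the terms of depth ≤ k are the 2 constants together with each function applied to depth-≤(k−1) tuples, so N_k = 2 + N_{k-1}.
N_0 = 2
N_1 = 2 + 2 = 4
N_2 = 2 + 4 = 6
N_3 = 2 + 6 = 8
Terms of depth exactly 3: N_3 − N_2 = 8 − 6 = 2.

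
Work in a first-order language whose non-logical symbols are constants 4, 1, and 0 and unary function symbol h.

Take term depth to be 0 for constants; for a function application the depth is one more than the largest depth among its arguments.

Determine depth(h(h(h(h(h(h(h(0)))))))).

depth(h(0)) = 1 + depth(0) = 1 + 0 = 1
depth(h(h(0))) = 1 + depth(h(0)) = 1 + 1 = 2
depth(h(h(h(0)))) = 1 + depth(h(h(0))) = 1 + 2 = 3
depth(h(h(h(h(0))))) = 1 + depth(h(h(h(0)))) = 1 + 3 = 4
depth(h(h(h(h(h(0)))))) = 1 + depth(h(h(h(h(0))))) = 1 + 4 = 5
depth(h(h(h(h(h(h(0))))))) = 1 + depth(h(h(h(h(h(0)))))) = 1 + 5 = 6
depth(h(h(h(h(h(h(h(0)))))))) = 1 + depth(h(h(h(h(h(h(0))))))) = 1 + 6 = 7

7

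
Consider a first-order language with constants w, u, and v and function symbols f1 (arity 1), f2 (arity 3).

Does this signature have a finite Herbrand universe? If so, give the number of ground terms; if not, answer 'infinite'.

infinite

The signature has at least one function symbol (f1, arity 1) and at least one constant (w).
Iterating f1 gives infinitely many distinct ground terms: w, f1(w), f1(f1(w)), ...
So the Herbrand universe is infinite.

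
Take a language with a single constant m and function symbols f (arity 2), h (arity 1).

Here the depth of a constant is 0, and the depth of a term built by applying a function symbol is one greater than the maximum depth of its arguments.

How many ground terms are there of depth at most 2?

Count level by level. With function symbols f/2, h/1, the terms of depth ≤ k are the 1 constant together with each function applied to depth-≤(k−1) tuples, so N_k = 1 + N_{k-1}^2 + N_{k-1}.
N_0 = 1
N_1 = 1 + 1^2 + 1 = 3
N_2 = 1 + 3^2 + 3 = 13

13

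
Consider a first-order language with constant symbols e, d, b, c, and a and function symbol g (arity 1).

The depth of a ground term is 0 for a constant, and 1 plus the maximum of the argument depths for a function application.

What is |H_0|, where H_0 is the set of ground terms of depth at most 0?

Count level by level. With function symbols g/1, the terms of depth ≤ k are the 5 constants together with each function applied to depth-≤(k−1) tuples, so N_k = 5 + N_{k-1}.
N_0 = 5
Explicitly: e, d, b, c, a.

5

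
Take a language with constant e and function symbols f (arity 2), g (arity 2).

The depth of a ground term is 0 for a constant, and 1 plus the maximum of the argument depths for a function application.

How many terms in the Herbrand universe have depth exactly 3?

704

Let N_k count ground terms of depth at most k. Each non-constant term of depth ≤ k is some function symbol applied to depth-≤(k−1) arguments, giving N_k = 1 + N_{k-1}^2 + N_{k-1}^2.
N_0 = 1
N_1 = 1 + 1^2 + 1^2 = 3
N_2 = 1 + 3^2 + 3^2 = 19
N_3 = 1 + 19^2 + 19^2 = 723
Terms of depth exactly 3: N_3 − N_2 = 723 − 19 = 704.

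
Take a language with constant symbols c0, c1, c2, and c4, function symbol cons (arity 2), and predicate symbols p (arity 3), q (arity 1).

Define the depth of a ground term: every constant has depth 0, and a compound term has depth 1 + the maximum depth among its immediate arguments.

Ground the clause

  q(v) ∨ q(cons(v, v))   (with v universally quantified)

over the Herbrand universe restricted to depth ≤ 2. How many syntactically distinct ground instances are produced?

Ground terms of depth ≤ 2:
  Write N_k for the number of ground terms of depth ≤ k. A term of depth ≤ k is either a constant or a function symbol applied to arguments of depth ≤ k−1, so N_k = 4 + N_{k-1}^2.
  N_0 = 4
  N_1 = 4 + 4^2 = 20
  N_2 = 4 + 20^2 = 404
So there are 404 ground terms available for substitution.
The variable v ranges independently over the available ground terms, and distinct assignments produce distinct instances.
Number of ground instances = 404.

404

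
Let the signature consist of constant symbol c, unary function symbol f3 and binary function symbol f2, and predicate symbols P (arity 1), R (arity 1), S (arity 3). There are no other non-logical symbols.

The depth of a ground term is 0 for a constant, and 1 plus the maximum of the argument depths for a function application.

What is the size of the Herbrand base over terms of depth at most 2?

First count ground terms of depth ≤ 2.
Count level by level. With function symbols f3/1, f2/2, the terms of depth ≤ k are the 1 constant together with each function applied to depth-≤(k−1) tuples, so N_k = 1 + N_{k-1} + N_{k-1}^2.
N_0 = 1
N_1 = 1 + 1 + 1^2 = 3
N_2 = 1 + 3 + 3^2 = 13
So |H| = 13.
Ground atoms are formed by filling each argument slot of a predicate with a term from H, so an r-ary predicate gives |H|^r atoms:
  P: 13;  R: 13;  S: 13^3 = 2197
Total ground atoms: 13 + 13 + 2197 = 2223.

2223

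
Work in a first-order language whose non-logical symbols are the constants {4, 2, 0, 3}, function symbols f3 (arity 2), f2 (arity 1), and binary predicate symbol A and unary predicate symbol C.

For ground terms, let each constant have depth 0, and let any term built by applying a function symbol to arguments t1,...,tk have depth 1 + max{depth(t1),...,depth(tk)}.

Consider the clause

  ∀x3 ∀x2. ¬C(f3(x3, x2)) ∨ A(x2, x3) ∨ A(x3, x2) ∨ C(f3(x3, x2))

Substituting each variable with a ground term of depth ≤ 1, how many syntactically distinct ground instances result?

576

Ground terms of depth ≤ 1:
  Count level by level. With function symbols f3/2, f2/1, the terms of depth ≤ k are the 4 constants together with each function applied to depth-≤(k−1) tuples, so N_k = 4 + N_{k-1}^2 + N_{k-1}.
  N_0 = 4
  N_1 = 4 + 4^2 + 4 = 24
So there are 24 ground terms available for substitution.
There are 2 variables to instantiate (x3, x2), each occurring in at least one literal, so different choices give different ground instances.
Number of ground instances = 24^2 = 576.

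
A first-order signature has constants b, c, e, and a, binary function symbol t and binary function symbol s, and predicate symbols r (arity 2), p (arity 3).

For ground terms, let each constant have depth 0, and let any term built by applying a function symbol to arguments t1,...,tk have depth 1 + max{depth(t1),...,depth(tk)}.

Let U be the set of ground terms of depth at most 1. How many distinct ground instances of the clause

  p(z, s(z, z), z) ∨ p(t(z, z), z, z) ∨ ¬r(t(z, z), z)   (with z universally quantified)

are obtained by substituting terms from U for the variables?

36

Ground terms of depth ≤ 1:
  Count level by level. With function symbols t/2, s/2, the terms of depth ≤ k are the 4 constants together with each function applied to depth-≤(k−1) tuples, so N_k = 4 + N_{k-1}^2 + N_{k-1}^2.
  N_0 = 4
  N_1 = 4 + 4^2 + 4^2 = 36
So there are 36 ground terms available for substitution.
There is 1 variable to instantiate (z),  occurring in at least one literal, so different choices give different ground instances.
Number of ground instances = 36.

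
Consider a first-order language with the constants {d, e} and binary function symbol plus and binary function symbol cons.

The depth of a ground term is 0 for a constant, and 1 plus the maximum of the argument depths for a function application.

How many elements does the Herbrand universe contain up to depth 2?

Let N_k count ground terms of depth at most k. Each non-constant term of depth ≤ k is some function symbol applied to depth-≤(k−1) arguments, giving N_k = 2 + N_{k-1}^2 + N_{k-1}^2.
N_0 = 2
N_1 = 2 + 2^2 + 2^2 = 10
N_2 = 2 + 10^2 + 10^2 = 202

202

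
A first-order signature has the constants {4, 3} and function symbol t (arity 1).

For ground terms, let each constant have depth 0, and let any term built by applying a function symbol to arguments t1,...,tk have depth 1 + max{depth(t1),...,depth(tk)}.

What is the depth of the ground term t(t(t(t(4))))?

4

depth(t(4)) = 1 + depth(4) = 1 + 0 = 1
depth(t(t(4))) = 1 + depth(t(4)) = 1 + 1 = 2
depth(t(t(t(4)))) = 1 + depth(t(t(4))) = 1 + 2 = 3
depth(t(t(t(t(4))))) = 1 + depth(t(t(t(4)))) = 1 + 3 = 4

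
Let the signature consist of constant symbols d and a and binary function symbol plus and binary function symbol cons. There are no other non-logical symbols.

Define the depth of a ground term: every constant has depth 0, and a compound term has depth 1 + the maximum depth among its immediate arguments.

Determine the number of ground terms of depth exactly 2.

Let N_k count ground terms of depth at most k. Each non-constant term of depth ≤ k is some function symbol applied to depth-≤(k−1) arguments, giving N_k = 2 + N_{k-1}^2 + N_{k-1}^2.
N_0 = 2
N_1 = 2 + 2^2 + 2^2 = 10
N_2 = 2 + 10^2 + 10^2 = 202
Terms of depth exactly 2: N_2 − N_1 = 202 − 10 = 192.

192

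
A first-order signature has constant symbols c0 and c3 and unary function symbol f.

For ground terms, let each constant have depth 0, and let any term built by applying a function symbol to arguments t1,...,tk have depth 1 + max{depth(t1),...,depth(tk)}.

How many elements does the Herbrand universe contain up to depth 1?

If N_k denotes the number of depth-≤k ground terms, the 2 constants give N_0 = 2, and each function symbol of arity r contributes N_{k-1}^r new terms at level k: N_k = 2 + N_{k-1}.
N_0 = 2
N_1 = 2 + 2 = 4
Explicitly: c0, c3, f(c0), f(c3).

4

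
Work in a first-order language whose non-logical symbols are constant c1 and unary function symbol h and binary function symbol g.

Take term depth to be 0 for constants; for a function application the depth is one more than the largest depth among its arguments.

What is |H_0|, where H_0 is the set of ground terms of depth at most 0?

If N_k denotes the number of depth-≤k ground terms, the 1 constant gives N_0 = 1, and each function symbol of arity r contributes N_{k-1}^r new terms at level k: N_k = 1 + N_{k-1} + N_{k-1}^2.
N_0 = 1

1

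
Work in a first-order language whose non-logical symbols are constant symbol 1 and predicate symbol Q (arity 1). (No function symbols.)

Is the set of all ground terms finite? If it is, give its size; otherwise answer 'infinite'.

There are no function symbols, so the only ground term is the single constant.
The Herbrand universe is {1}, finite with 1 element.

1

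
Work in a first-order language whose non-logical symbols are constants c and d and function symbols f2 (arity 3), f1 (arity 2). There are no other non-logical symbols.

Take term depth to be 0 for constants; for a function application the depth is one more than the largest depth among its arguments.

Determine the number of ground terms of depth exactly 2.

Write N_k for the number of ground terms of depth ≤ k. A term of depth ≤ k is either a constant or a function symbol applied to arguments of depth ≤ k−1, so N_k = 2 + N_{k-1}^3 + N_{k-1}^2.
N_0 = 2
N_1 = 2 + 2^3 + 2^2 = 14
N_2 = 2 + 14^3 + 14^2 = 2942
Terms of depth exactly 2: N_2 − N_1 = 2942 − 14 = 2928.

2928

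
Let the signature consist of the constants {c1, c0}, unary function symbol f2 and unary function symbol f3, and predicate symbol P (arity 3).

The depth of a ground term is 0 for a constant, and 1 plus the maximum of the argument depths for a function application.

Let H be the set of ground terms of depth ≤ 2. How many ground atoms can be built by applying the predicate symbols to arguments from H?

First count ground terms of depth ≤ 2.
Let N_k = |{terms of depth ≤ k}|. Then N_0 = 2 and N_k = 2 + N_{k-1} + N_{k-1} for k ≥ 1 (one summand per function symbol, arity giving the exponent).
N_0 = 2
N_1 = 2 + 2 + 2 = 6
N_2 = 2 + 6 + 6 = 14
So |H| = 14.
A ground atom is a predicate applied to a tuple of terms from H, so the count is the sum over predicates of |H|^arity:
  P: 14^3 = 2744
Total ground atoms: 2744.

2744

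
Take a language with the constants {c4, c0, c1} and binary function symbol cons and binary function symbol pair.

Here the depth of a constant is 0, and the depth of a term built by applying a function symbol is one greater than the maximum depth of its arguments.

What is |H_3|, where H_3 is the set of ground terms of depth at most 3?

Write N_k for the number of ground terms of depth ≤ k. A term of depth ≤ k is either a constant or a function symbol applied to arguments of depth ≤ k−1, so N_k = 3 + N_{k-1}^2 + N_{k-1}^2.
N_0 = 3
N_1 = 3 + 3^2 + 3^2 = 21
N_2 = 3 + 21^2 + 21^2 = 885
N_3 = 3 + 885^2 + 885^2 = 1566453

1566453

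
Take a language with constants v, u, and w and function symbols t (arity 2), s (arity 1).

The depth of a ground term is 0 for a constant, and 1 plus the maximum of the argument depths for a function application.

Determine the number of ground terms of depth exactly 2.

228

Count level by level. With function symbols t/2, s/1, the terms of depth ≤ k are the 3 constants together with each function applied to depth-≤(k−1) tuples, so N_k = 3 + N_{k-1}^2 + N_{k-1}.
N_0 = 3
N_1 = 3 + 3^2 + 3 = 15
N_2 = 3 + 15^2 + 15 = 243
Terms of depth exactly 2: N_2 − N_1 = 243 − 15 = 228.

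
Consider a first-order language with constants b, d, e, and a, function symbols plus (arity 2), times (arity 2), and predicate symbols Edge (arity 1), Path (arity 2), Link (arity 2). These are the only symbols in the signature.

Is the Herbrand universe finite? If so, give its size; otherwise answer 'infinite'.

The signature has at least one function symbol (plus, arity 2) and at least one constant (b).
Iterating plus gives infinitely many distinct ground terms: b, plus(b, b), plus(plus(b, b), plus(b, b)), ...
So the Herbrand universe is infinite.

infinite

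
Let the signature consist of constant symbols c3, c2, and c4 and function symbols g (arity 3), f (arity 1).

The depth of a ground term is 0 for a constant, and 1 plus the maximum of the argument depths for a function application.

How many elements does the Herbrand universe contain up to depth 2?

If N_k denotes the number of depth-≤k ground terms, the 3 constants give N_0 = 3, and each function symbol of arity r contributes N_{k-1}^r new terms at level k: N_k = 3 + N_{k-1}^3 + N_{k-1}.
N_0 = 3
N_1 = 3 + 3^3 + 3 = 33
N_2 = 3 + 33^3 + 33 = 35973

35973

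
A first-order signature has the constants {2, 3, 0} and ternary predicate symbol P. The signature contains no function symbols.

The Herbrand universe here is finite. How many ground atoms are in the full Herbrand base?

27

With no function symbols, the Herbrand universe is just the 3 constants.
Ground atoms per predicate: P: 3^3 = 27.
Herbrand base size = 27 = 27.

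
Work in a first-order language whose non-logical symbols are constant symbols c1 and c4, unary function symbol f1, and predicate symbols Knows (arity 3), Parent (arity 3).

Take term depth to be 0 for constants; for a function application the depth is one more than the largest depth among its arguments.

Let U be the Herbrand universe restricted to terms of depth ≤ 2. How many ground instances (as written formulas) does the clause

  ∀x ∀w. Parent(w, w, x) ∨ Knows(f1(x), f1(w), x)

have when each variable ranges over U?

Ground terms of depth ≤ 2:
  Let N_k count ground terms of depth at most k. Each non-constant term of depth ≤ k is some function symbol applied to depth-≤(k−1) arguments, giving N_k = 2 + N_{k-1}.
  N_0 = 2
  N_1 = 2 + 2 = 4
  N_2 = 2 + 4 = 6
So there are 6 ground terms available for substitution.
The body mentions every one of the 2 quantified variables; since ground terms form a free algebra, no two substitutions collapse to the same formula.
Number of ground instances = 6^2 = 36.

36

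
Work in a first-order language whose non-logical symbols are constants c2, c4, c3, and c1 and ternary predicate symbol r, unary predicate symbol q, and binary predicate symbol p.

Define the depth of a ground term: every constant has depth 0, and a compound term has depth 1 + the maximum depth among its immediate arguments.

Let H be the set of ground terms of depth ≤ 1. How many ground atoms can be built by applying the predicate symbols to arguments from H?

84

First count ground terms of depth ≤ 1.
With no function symbols every ground term is a constant, so there are exactly 4 ground terms at every depth bound.
N_0 = 4
N_1 = 4
Explicitly: c2, c4, c3, c1.
So |H| = 4.
Each predicate of arity r yields |H|^r ground atoms (one per choice of an r-tuple from H):
  r: 4^3 = 64;  q: 4;  p: 4^2 = 16
Total ground atoms: 64 + 4 + 16 = 84.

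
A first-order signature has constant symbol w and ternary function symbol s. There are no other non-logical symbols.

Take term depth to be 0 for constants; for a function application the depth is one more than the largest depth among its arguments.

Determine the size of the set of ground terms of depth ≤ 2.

9

Let N_k count ground terms of depth at most k. Each non-constant term of depth ≤ k is some function symbol applied to depth-≤(k−1) arguments, giving N_k = 1 + N_{k-1}^3.
N_0 = 1
N_1 = 1 + 1^3 = 2
N_2 = 1 + 2^3 = 9
Explicitly: w, s(w, w, w), s(w, w, s(w, w, w)), s(w, s(w, w, w), w), s(w, s(w, w, w), s(w, w, w)), s(s(w, w, w), w, w), s(s(w, w, w), w, s(w, w, w)), s(s(w, w, w), s(w, w, w), w), s(s(w, w, w), s(w, w, w), s(w, w, w)).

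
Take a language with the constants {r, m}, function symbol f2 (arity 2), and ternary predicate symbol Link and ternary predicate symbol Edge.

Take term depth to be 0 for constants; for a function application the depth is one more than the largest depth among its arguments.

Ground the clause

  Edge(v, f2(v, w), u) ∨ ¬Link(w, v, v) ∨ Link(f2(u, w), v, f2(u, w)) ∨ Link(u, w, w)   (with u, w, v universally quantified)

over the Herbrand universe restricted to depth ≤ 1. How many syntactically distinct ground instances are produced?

Ground terms of depth ≤ 1:
  Let N_k = |{terms of depth ≤ k}|. Then N_0 = 2 and N_k = 2 + N_{k-1}^2 for k ≥ 1 (one summand per function symbol, arity giving the exponent).
  N_0 = 2
  N_1 = 2 + 2^2 = 6
So there are 6 ground terms available for substitution.
The body mentions every one of the 3 quantified variables; since ground terms form a free algebra, no two substitutions collapse to the same formula.
Number of ground instances = 6^3 = 216.

216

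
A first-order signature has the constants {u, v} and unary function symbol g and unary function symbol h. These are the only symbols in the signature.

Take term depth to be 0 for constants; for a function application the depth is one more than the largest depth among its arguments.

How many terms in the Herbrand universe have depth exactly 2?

8

Count level by level. With function symbols g/1, h/1, the terms of depth ≤ k are the 2 constants together with each function applied to depth-≤(k−1) tuples, so N_k = 2 + N_{k-1} + N_{k-1}.
N_0 = 2
N_1 = 2 + 2 + 2 = 6
N_2 = 2 + 6 + 6 = 14
Terms of depth exactly 2: N_2 − N_1 = 14 − 6 = 8.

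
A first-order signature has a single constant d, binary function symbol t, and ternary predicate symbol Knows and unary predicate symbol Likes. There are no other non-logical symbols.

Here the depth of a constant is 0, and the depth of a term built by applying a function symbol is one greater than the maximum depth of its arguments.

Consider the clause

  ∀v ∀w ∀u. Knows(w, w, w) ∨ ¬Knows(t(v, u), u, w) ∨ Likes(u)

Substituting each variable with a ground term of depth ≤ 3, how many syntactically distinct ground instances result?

17576

Ground terms of depth ≤ 3:
  Let N_k = |{terms of depth ≤ k}|. Then N_0 = 1 and N_k = 1 + N_{k-1}^2 for k ≥ 1 (one summand per function symbol, arity giving the exponent).
  N_0 = 1
  N_1 = 1 + 1^2 = 2
  N_2 = 1 + 2^2 = 5
  N_3 = 1 + 5^2 = 26
So there are 26 ground terms available for substitution.
The body mentions every one of the 3 quantified variables; since ground terms form a free algebra, no two substitutions collapse to the same formula.
Number of ground instances = 26^3 = 17576.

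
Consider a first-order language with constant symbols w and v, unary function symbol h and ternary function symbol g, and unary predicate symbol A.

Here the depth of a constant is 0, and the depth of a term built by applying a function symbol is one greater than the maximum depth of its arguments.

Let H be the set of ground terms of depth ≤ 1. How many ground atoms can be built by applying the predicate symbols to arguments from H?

First count ground terms of depth ≤ 1.
Write N_k for the number of ground terms of depth ≤ k. A term of depth ≤ k is either a constant or a function symbol applied to arguments of depth ≤ k−1, so N_k = 2 + N_{k-1} + N_{k-1}^3.
N_0 = 2
N_1 = 2 + 2 + 2^3 = 12
Explicitly: w, v, h(w), h(v), g(w, w, w), g(w, w, v), g(w, v, w), g(w, v, v), g(v, w, w), g(v, w, v), g(v, v, w), g(v, v, v).
So |H| = 12.
Ground atoms are formed by filling each argument slot of a predicate with a term from H, so an r-ary predicate gives |H|^r atoms:
  A: 12
Total ground atoms: 12.

12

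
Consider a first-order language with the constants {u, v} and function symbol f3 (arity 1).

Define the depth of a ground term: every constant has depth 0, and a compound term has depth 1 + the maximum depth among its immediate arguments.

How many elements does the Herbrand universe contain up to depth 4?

Let N_k = |{terms of depth ≤ k}|. Then N_0 = 2 and N_k = 2 + N_{k-1} for k ≥ 1 (one summand per function symbol, arity giving the exponent).
N_0 = 2
N_1 = 2 + 2 = 4
N_2 = 2 + 4 = 6
N_3 = 2 + 6 = 8
N_4 = 2 + 8 = 10
Explicitly: u, v, f3(u), f3(v), f3(f3(u)), f3(f3(v)), f3(f3(f3(u))), f3(f3(f3(v))), f3(f3(f3(f3(u)))), f3(f3(f3(f3(v)))).

10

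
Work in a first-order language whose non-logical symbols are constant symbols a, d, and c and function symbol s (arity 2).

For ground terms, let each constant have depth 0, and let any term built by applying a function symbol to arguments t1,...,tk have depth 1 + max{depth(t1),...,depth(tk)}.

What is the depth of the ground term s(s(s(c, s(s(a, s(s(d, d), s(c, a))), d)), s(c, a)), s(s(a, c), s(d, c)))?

7

depth(s(d, d)) = 1 + max(0, 0) = 1
depth(s(c, a)) = 1 + max(0, 0) = 1
depth(s(s(d, d), s(c, a))) = 1 + max(1, 1) = 2
depth(s(a, s(s(d, d), s(c, a)))) = 1 + max(0, 2) = 3
depth(s(s(a, s(s(d, d), s(c, a))), d)) = 1 + max(3, 0) = 4
depth(s(c, s(s(a, s(s(d, d), s(c, a))), d))) = 1 + max(0, 4) = 5
depth(s(s(c, s(s(a, s(s(d, d), s(c, a))), d)), s(c, a))) = 1 + max(5, 1) = 6
depth(s(a, c)) = 1 + max(0, 0) = 1
depth(s(d, c)) = 1 + max(0, 0) = 1
depth(s(s(a, c), s(d, c))) = 1 + max(1, 1) = 2
depth(s(s(s(c, s(s(a, s(s(d, d), s(c, a))), d)), s(c, a)), s(s(a, c), s(d, c)))) = 1 + max(6, 2) = 7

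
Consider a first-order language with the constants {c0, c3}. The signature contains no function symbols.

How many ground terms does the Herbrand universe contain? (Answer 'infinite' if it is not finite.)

There are no function symbols, so every ground term is one of the 2 constants.
The Herbrand universe is {c0, c3}, which is finite with 2 elements.

2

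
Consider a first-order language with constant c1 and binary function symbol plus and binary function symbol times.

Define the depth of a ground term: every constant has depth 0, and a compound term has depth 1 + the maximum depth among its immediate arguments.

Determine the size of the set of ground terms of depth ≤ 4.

Count level by level. With function symbols plus/2, times/2, the terms of depth ≤ k are the 1 constant together with each function applied to depth-≤(k−1) tuples, so N_k = 1 + N_{k-1}^2 + N_{k-1}^2.
N_0 = 1
N_1 = 1 + 1^2 + 1^2 = 3
N_2 = 1 + 3^2 + 3^2 = 19
N_3 = 1 + 19^2 + 19^2 = 723
N_4 = 1 + 723^2 + 723^2 = 1045459

1045459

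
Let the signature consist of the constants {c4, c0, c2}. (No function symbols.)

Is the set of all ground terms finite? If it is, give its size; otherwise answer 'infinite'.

3

There are no function symbols, so every ground term is one of the 3 constants.
The Herbrand universe is {c4, c0, c2}, which is finite with 3 elements.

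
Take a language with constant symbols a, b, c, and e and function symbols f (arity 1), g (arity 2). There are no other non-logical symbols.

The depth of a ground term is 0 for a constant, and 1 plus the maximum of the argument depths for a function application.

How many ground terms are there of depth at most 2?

604

Let N_k = |{terms of depth ≤ k}|. Then N_0 = 4 and N_k = 4 + N_{k-1} + N_{k-1}^2 for k ≥ 1 (one summand per function symbol, arity giving the exponent).
N_0 = 4
N_1 = 4 + 4 + 4^2 = 24
N_2 = 4 + 24 + 24^2 = 604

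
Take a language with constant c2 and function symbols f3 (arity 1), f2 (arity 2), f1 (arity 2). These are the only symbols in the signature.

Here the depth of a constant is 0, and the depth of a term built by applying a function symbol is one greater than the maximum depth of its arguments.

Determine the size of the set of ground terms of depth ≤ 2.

If N_k denotes the number of depth-≤k ground terms, the 1 constant gives N_0 = 1, and each function symbol of arity r contributes N_{k-1}^r new terms at level k: N_k = 1 + N_{k-1} + N_{k-1}^2 + N_{k-1}^2.
N_0 = 1
N_1 = 1 + 1 + 1^2 + 1^2 = 4
N_2 = 1 + 4 + 4^2 + 4^2 = 37

37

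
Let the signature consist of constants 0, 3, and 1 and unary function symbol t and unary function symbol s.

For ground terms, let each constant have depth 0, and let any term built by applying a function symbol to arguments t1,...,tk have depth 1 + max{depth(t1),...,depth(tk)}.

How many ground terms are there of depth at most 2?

Let N_k count ground terms of depth at most k. Each non-constant term of depth ≤ k is some function symbol applied to depth-≤(k−1) arguments, giving N_k = 3 + N_{k-1} + N_{k-1}.
N_0 = 3
N_1 = 3 + 3 + 3 = 9
N_2 = 3 + 9 + 9 = 21

21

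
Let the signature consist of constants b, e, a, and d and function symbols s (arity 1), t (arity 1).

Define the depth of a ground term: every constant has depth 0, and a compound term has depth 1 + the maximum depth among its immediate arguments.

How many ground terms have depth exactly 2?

Let N_k count ground terms of depth at most k. Each non-constant term of depth ≤ k is some function symbol applied to depth-≤(k−1) arguments, giving N_k = 4 + N_{k-1} + N_{k-1}.
N_0 = 4
N_1 = 4 + 4 + 4 = 12
N_2 = 4 + 12 + 12 = 28
Terms of depth exactly 2: N_2 − N_1 = 28 − 12 = 16.

16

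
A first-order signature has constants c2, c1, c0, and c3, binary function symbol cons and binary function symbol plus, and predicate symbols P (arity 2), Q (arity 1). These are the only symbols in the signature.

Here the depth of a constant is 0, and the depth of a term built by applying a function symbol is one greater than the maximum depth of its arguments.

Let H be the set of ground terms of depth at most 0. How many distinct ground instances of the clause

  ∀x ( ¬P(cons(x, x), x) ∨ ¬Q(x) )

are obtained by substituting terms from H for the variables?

4

Ground terms of depth ≤ 0:
  Count level by level. With function symbols cons/2, plus/2, the terms of depth ≤ k are the 4 constants together with each function applied to depth-≤(k−1) tuples, so N_k = 4 + N_{k-1}^2 + N_{k-1}^2.
  N_0 = 4
  Explicitly: c2, c1, c0, c3.
So there are 4 ground terms available for substitution.
The variable x ranges independently over the available ground terms, and distinct assignments produce distinct instances.
Number of ground instances = 4.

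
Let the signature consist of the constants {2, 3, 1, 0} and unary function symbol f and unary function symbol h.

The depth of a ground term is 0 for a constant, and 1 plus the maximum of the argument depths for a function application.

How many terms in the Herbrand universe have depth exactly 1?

Let N_k = |{terms of depth ≤ k}|. Then N_0 = 4 and N_k = 4 + N_{k-1} + N_{k-1} for k ≥ 1 (one summand per function symbol, arity giving the exponent).
N_0 = 4
N_1 = 4 + 4 + 4 = 12
Terms of depth exactly 1: N_1 − N_0 = 12 − 4 = 8.

8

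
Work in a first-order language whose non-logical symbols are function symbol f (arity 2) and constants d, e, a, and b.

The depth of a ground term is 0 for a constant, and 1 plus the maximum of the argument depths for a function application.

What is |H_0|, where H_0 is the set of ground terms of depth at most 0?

4

Let N_k = |{terms of depth ≤ k}|. Then N_0 = 4 and N_k = 4 + N_{k-1}^2 for k ≥ 1 (one summand per function symbol, arity giving the exponent).
N_0 = 4
Explicitly: d, e, a, b.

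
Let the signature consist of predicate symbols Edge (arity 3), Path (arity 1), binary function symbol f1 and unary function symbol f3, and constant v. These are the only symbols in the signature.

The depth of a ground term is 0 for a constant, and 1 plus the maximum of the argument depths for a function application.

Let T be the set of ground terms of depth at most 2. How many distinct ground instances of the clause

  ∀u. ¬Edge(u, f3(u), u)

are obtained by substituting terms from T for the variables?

Ground terms of depth ≤ 2:
  Write N_k for the number of ground terms of depth ≤ k. A term of depth ≤ k is either a constant or a function symbol applied to arguments of depth ≤ k−1, so N_k = 1 + N_{k-1}^2 + N_{k-1}.
  N_0 = 1
  N_1 = 1 + 1^2 + 1 = 3
  N_2 = 1 + 3^2 + 3 = 13
So there are 13 ground terms available for substitution.
There is 1 variable to instantiate (u),  occurring in at least one literal, so different choices give different ground instances.
Number of ground instances = 13.

13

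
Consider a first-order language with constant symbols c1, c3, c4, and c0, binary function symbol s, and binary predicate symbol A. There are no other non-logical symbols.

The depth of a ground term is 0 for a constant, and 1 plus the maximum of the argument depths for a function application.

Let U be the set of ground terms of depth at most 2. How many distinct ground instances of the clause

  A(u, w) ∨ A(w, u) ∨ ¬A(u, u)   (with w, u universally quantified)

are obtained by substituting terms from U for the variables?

Ground terms of depth ≤ 2:
  Count level by level. With function symbols s/2, the terms of depth ≤ k are the 4 constants together with each function applied to depth-≤(k−1) tuples, so N_k = 4 + N_{k-1}^2.
  N_0 = 4
  N_1 = 4 + 4^2 = 20
  N_2 = 4 + 20^2 = 404
So there are 404 ground terms available for substitution.
The clause has 2 distinct variables (w, u), each appearing in the body. In the free term algebra distinct substitutions yield syntactically distinct ground instances.
Number of ground instances = 404^2 = 163216.

163216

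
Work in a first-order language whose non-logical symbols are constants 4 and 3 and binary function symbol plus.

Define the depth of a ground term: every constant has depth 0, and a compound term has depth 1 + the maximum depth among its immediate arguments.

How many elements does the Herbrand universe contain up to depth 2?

If N_k denotes the number of depth-≤k ground terms, the 2 constants give N_0 = 2, and each function symbol of arity r contributes N_{k-1}^r new terms at level k: N_k = 2 + N_{k-1}^2.
N_0 = 2
N_1 = 2 + 2^2 = 6
N_2 = 2 + 6^2 = 38

38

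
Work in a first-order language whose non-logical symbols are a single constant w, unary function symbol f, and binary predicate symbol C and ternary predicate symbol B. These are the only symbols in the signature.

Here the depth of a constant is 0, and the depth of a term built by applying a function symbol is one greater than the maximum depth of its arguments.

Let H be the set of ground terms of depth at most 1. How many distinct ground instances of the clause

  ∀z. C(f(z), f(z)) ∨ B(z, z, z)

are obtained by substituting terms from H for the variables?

Ground terms of depth ≤ 1:
  Let N_k = |{terms of depth ≤ k}|. Then N_0 = 1 and N_k = 1 + N_{k-1} for k ≥ 1 (one summand per function symbol, arity giving the exponent).
  N_0 = 1
  N_1 = 1 + 1 = 2
So there are 2 ground terms available for substitution.
There is 1 variable to instantiate (z),  occurring in at least one literal, so different choices give different ground instances.
Number of ground instances = 2.

2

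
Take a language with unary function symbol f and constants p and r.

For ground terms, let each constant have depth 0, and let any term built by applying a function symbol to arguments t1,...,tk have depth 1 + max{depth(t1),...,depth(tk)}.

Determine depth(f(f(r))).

depth(f(r)) = 1 + depth(r) = 1 + 0 = 1
depth(f(f(r))) = 1 + depth(f(r)) = 1 + 1 = 2

2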